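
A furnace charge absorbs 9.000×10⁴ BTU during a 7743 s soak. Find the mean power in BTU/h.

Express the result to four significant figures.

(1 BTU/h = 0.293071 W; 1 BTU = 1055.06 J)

9.000×10⁴ BTU × 1055.06 = 9.49554×10⁷ J
P = E / t = 9.49554×10⁷ J / 7743 s = 12263.4 W
12263.4 W ÷ (0.293071 W/BTU/h) = 41844.5 BTU/h

4.184×10⁴ BTU/h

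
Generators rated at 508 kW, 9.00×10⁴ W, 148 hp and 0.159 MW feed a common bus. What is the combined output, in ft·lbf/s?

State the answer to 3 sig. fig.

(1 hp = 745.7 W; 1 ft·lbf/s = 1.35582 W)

6.40×10⁵ ft·lbf/s

508 kW × 1000 → 508000 W
9.00×10⁴ W (already W)
148 hp × 745.7 → 110364 W
0.159 MW × 1000000 → 159000 W
Sum: 508000 + 90000 + 110364 + 159000 = 867364 W
In ft·lbf/s: 867364 / 1.35582 = 639734 ft·lbf/s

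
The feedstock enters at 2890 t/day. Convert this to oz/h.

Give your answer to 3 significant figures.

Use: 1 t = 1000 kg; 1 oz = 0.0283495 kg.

4.25×10⁶ oz/h

2890 t/day × 1000 kg/t ÷ 86400 s/day = 33.4491 kg/s
33.4491 kg/s ÷ 0.0283495 kg/oz × 3600 s/h = 4.24758×10⁶ oz/h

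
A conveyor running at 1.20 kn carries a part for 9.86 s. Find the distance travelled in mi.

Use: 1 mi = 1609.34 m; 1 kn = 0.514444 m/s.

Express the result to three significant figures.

0.00378 mi

1.20 kn × 0.514444 = 0.617333 m/s
d = v × t = 0.617333 m/s × 9.86 s = 6.0869 m
6.0869 m ÷ (1609.34 m/mi) = 0.00378223 mi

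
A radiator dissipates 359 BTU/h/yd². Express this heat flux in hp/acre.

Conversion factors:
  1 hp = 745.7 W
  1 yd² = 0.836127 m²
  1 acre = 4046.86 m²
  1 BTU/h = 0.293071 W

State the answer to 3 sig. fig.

683 hp/acre

359 BTU/h/yd² × 0.293071 W/BTU/h ÷ 0.836127 m²/yd² = 125.833 W/m²
125.833 W/m² ÷ 745.7 W/hp × 4046.86 m²/acre = 682.887 hp/acre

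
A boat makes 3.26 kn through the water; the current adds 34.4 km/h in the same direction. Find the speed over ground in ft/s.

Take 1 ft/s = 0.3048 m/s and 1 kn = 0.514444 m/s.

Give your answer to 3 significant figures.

3.26 kn × 0.514444 → 1.67709 m/s
34.4 km/h × (1/3.6) → 9.55556 m/s
Total: 1.67709 + 9.55556 = 11.2326 m/s
In ft/s: 11.2326 / 0.3048 = 36.8524 ft/s

36.9 ft/s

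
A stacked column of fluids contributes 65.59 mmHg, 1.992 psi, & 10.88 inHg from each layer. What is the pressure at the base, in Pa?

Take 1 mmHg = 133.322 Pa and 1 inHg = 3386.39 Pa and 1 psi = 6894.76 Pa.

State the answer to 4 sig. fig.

65.59 mmHg × 133.322 = 8744.59 Pa
1.992 psi × 6894.76 = 13734.4 Pa
10.88 inHg × 3386.39 = 36843.9 Pa
Combined: 8744.59 + 13734.4 + 36843.9 = 59322.9 Pa

5.932×10⁴ Pa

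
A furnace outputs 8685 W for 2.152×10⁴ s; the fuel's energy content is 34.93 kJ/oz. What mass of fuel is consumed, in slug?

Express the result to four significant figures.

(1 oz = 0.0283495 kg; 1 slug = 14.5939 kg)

10.39 slug

E = P × t = 8685 × 21520 = 1.86901×10⁸ J
34.93 kJ/oz → 1.23212×10⁶ J/kg
m = E / e_s = 1.86901×10⁸ / 1.23212×10⁶ = 151.691 kg
In slug: 151.691 / 14.5939 = 10.3941 slug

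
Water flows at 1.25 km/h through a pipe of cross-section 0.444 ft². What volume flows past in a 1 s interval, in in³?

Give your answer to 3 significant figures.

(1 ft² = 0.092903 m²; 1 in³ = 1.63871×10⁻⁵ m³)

874 in³

1.25 km/h × (1/3.6) → 0.347222 m/s
0.444 ft² × 0.092903 → 0.0412489 m²
V = v × A × t = 0.347222 m/s × 0.0412489 m² × 1 s = 0.0143225 m³
0.0143225 m³ ÷ (1.63871×10⁻⁵ m³/in³) = 874.011 in³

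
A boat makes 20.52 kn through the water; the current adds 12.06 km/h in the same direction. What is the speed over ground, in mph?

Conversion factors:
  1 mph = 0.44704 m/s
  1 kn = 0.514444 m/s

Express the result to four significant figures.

31.11 mph

20.52 kn × 0.514444 = 10.5564 m/s
12.06 km/h × (1/3.6) = 3.35 m/s
Total: 10.5564 + 3.35 = 13.9064 m/s
In mph: 13.9064 / 0.44704 = 31.1077 mph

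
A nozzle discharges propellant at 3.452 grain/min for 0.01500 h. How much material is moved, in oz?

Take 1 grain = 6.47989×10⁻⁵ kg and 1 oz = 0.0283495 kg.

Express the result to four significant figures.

3.452 grain/min → 3.7281×10⁻⁶ kg/s
0.01500 h → 54 s
m = ṁ × t = 3.7281×10⁻⁶ × 54 = 2.01317×10⁻⁴ kg
In oz: 2.01317×10⁻⁴ / 0.0283495 = 0.00710125 oz

0.007101 oz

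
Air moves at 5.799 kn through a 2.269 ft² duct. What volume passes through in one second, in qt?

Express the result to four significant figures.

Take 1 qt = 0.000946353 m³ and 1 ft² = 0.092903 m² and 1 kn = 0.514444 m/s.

664.5 qt

5.799 kn × 0.514444 → 2.98326 m/s
2.269 ft² × 0.092903 → 0.210797 m²
V = v × A × t = 2.98326 m/s × 0.210797 m² × 1 s = 0.628862 m³
0.628862 m³ ÷ (0.000946353 m³/qt) = 664.511 qt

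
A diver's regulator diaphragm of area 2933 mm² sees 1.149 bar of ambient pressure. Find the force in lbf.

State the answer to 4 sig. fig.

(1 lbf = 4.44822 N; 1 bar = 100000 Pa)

1.149 bar × 100000 → 114900 Pa
2933 mm² × 10⁻⁶ → 0.002933 m²
F = P × A = 114900 Pa × 0.002933 m² = 337.002 N
337.002 N ÷ (4.44822 N/lbf) = 75.7611 lbf

75.76 lbf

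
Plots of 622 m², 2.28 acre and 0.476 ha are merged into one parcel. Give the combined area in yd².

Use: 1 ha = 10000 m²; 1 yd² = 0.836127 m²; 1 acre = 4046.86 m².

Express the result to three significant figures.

1.75×10⁴ yd²

622 m² (already m²)
2.28 acre × 4046.86 = 9226.84 m²
0.476 ha × 10000 = 4760 m²
Combined: 622 + 9226.84 + 4760 = 14608.8 m²
In yd²: 14608.8 / 0.836127 = 17472 yd²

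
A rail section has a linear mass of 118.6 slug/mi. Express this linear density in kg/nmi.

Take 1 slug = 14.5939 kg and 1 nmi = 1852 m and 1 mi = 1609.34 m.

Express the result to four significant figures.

1992 kg/nmi

118.6 slug/mi × 14.5939 kg/slug ÷ 1609.34 m/mi = 1.07549 kg/m
1.07549 kg/m × 1852 m/nmi = 1991.81 kg/nmi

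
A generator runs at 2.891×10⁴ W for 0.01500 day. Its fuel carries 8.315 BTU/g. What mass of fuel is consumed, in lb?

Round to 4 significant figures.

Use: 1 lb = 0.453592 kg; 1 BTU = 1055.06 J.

9.416 lb

0.01500 day → 1296 s
E = P × t = 28910 × 1296 = 3.74674×10⁷ J
8.315 BTU/g → 8.77282×10⁶ J/kg
m = E / e_s = 3.74674×10⁷ / 8.77282×10⁶ = 4.27085 kg
In lb: 4.27085 / 0.453592 = 9.41562 lb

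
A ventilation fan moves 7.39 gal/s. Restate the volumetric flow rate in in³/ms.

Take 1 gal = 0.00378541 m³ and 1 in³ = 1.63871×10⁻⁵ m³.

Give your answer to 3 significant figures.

1.71 in³/ms

7.39 gal/s × 0.00378541 m³/gal = 0.0279742 m³/s
0.0279742 m³/s ÷ 1.63871×10⁻⁵ m³/in³ × 0.001 s/ms = 1.70709 in³/ms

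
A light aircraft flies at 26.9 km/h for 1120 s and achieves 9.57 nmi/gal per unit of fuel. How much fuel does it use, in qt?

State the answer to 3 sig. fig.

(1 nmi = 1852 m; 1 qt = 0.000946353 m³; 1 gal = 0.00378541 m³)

26.9 km/h → 7.47222 m/s
d = v × t = 7.47222 × 1120 = 8368.89 m
9.57 nmi/gal → 4.68209×10⁶ m/m³
V = d / (distance per unit fuel) = 8368.89 / 4.68209×10⁶ = 0.00178743 m³
In qt: 0.00178743 / 0.000946353 = 1.88876 qt

1.89 qt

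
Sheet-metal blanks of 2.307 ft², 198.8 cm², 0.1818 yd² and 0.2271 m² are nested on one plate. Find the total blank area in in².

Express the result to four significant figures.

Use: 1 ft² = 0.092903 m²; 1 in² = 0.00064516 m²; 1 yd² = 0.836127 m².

2.307 ft² × 0.092903 = 0.214327 m²
198.8 cm² × 0.0001 = 0.01988 m²
0.1818 yd² × 0.836127 = 0.152008 m²
0.2271 m² (already m²)
Combined: 0.214327 + 0.01988 + 0.152008 + 0.2271 = 0.613315 m²
In in²: 0.613315 / 0.00064516 = 950.64 in²

950.6 in²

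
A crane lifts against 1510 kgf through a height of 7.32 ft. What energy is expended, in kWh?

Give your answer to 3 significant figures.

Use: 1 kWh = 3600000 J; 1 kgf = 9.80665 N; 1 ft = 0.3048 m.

0.00918 kWh

1510 kgf × 9.80665 → 14808 N
7.32 ft × 0.3048 → 2.23114 m
W = F × d = 14808 N × 2.23114 m = 33038.7 J
33038.7 J ÷ (3600000 J/kWh) = 0.00917742 kWh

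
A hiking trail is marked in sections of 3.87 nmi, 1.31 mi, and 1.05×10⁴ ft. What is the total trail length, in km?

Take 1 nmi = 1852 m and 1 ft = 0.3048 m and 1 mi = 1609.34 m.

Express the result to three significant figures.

12.5 km

3.87 nmi × 1852 = 7167.24 m
1.31 mi × 1609.34 = 2108.24 m
1.05×10⁴ ft × 0.3048 = 3200.4 m
Combined: 7167.24 + 2108.24 + 3200.4 = 12475.9 m
In km: 12475.9 / 1000 = 12.4759 km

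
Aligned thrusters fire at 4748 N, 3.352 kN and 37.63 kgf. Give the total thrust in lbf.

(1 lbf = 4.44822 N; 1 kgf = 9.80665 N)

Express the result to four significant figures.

1904 lbf

4748 N (already N)
3.352 kN × 1000 → 3352 N
37.63 kgf × 9.80665 → 369.024 N
Combined: 4748 + 3352 + 369.024 = 8469.02 N
In lbf: 8469.02 / 4.44822 = 1903.91 lbf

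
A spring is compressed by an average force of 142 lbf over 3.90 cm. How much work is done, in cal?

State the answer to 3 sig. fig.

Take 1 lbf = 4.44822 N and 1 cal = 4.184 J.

5.89 cal

142 lbf × 4.44822 → 631.647 N
3.90 cm × 0.01 → 0.039 m
W = F × d = 631.647 N × 0.039 m = 24.6342 J
24.6342 J ÷ (4.184 J/cal) = 5.88772 cal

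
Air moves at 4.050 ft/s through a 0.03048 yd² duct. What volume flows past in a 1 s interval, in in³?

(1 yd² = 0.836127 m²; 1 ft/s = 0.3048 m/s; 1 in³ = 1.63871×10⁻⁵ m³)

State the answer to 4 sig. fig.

1920 in³

4.050 ft/s × 0.3048 = 1.23444 m/s
0.03048 yd² × 0.836127 = 0.0254852 m²
V = v × A × t = 1.23444 m/s × 0.0254852 m² × 1 s = 0.03146 m³
0.03146 m³ ÷ (1.63871×10⁻⁵ m³/in³) = 1919.8 in³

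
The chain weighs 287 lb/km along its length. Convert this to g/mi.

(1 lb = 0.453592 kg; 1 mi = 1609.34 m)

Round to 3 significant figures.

2.10×10⁵ g/mi

287 lb/km × 0.453592 kg/lb ÷ 1000 m/km = 0.130181 kg/m
0.130181 kg/m ÷ 0.001 kg/g × 1609.34 m/mi = 209505 g/mi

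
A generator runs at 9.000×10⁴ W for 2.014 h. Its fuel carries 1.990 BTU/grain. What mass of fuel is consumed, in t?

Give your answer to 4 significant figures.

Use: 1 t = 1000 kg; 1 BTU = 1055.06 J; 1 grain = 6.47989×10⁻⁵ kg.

0.02014 t

2.014 h → 7250.4 s
E = P × t = 90000 × 7250.4 = 6.52536×10⁸ J
1.990 BTU/grain → 3.24013×10⁷ J/kg
m = E / e_s = 6.52536×10⁸ / 3.24013×10⁷ = 20.1392 kg
In t: 20.1392 / 1000 = 0.0201392 t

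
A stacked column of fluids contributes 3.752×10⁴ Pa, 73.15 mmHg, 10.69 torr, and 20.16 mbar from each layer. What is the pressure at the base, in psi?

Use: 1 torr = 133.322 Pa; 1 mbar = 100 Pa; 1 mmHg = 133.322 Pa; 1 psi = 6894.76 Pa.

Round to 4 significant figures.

7.355 psi

3.752×10⁴ Pa (already Pa)
73.15 mmHg × 133.322 = 9752.5 Pa
10.69 torr × 133.322 = 1425.21 Pa
20.16 mbar × 100 = 2016 Pa
Sum: 37520 + 9752.5 + 1425.21 + 2016 = 50713.7 Pa
In psi: 50713.7 / 6894.76 = 7.3554 psi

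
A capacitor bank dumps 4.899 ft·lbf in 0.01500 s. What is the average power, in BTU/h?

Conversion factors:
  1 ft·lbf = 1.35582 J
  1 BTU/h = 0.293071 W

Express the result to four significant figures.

4.899 ft·lbf × 1.35582 = 6.64216 J
P = E / t = 6.64216 J / 0.015 s = 442.811 W
442.811 W ÷ (0.293071 W/BTU/h) = 1510.93 BTU/h

1511 BTU/h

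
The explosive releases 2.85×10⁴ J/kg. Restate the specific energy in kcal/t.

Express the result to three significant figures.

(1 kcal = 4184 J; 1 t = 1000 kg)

2.85×10⁴ J/kg is already 28500 J/kg
28500 J/kg ÷ 4184 J/kcal × 1000 kg/t = 6811.66 kcal/t

6810 kcal/t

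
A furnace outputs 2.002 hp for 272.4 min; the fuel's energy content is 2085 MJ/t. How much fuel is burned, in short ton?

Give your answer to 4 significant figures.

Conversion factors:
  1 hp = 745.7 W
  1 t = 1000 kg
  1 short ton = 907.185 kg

0.01290 short ton

2.002 hp → 1492.89 W
272.4 min → 16344 s
E = P × t = 1492.89 × 16344 = 2.43998×10⁷ J
2085 MJ/t → 2.085×10⁶ J/kg
m = E / e_s = 2.43998×10⁷ / 2.085×10⁶ = 11.7025 kg
In short ton: 11.7025 / 907.185 = 0.0128998 short ton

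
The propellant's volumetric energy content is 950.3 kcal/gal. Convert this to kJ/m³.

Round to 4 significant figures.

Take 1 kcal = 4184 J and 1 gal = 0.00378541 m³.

1.050×10⁶ kJ/m³

950.3 kcal/gal × 4184 J/kcal ÷ 0.00378541 m³/gal = 1.05036×10⁹ J/m³
1.05036×10⁹ J/m³ ÷ 1000 J/kJ = 1.05036×10⁶ kJ/m³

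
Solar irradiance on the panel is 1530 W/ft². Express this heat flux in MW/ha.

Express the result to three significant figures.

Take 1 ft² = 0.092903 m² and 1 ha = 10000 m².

1530 W/ft² ÷ 0.092903 m²/ft² = 16468.8 W/m²
16468.8 W/m² ÷ 1000000 W/MW × 10000 m²/ha = 164.688 MW/ha

165 MW/ha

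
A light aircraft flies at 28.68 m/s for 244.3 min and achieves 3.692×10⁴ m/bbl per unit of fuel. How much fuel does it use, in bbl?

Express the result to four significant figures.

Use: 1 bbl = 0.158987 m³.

11.39 bbl

244.3 min → 14658 s
d = v × t = 28.68 × 14658 = 420391 m
3.692×10⁴ m/bbl → 232220 m/m³
V = d / (distance per unit fuel) = 420391 / 232220 = 1.81031 m³
In bbl: 1.81031 / 0.158987 = 11.3865 bbl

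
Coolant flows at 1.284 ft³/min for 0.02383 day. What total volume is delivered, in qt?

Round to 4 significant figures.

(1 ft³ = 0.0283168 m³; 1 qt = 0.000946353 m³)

1318 qt

1.284 ft³/min → 6.0598×10⁻⁴ m³/s
0.02383 day → 2058.91 s
V = Q × t = 6.0598×10⁻⁴ × 2058.91 = 1.24766 m³
In qt: 1.24766 / 0.000946353 = 1318.39 qt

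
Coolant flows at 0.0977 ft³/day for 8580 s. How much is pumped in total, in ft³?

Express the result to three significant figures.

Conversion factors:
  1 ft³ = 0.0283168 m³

0.00970 ft³

0.0977 ft³/day → 3.20203×10⁻⁸ m³/s
V = Q × t = 3.20203×10⁻⁸ × 8580 = 2.74734×10⁻⁴ m³
In ft³: 2.74734×10⁻⁴ / 0.0283168 = 0.00970216 ft³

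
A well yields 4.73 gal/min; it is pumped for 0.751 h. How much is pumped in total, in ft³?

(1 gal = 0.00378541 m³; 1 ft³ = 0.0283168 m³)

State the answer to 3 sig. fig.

4.73 gal/min → 2.98416×10⁻⁴ m³/s
0.751 h → 2703.6 s
V = Q × t = 2.98416×10⁻⁴ × 2703.6 = 0.806797 m³
In ft³: 0.806797 / 0.0283168 = 28.4918 ft³

28.5 ft³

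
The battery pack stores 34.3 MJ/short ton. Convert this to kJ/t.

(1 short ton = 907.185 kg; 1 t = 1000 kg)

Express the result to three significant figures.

3.78×10⁴ kJ/t

34.3 MJ/short ton × 1000000 J/MJ ÷ 907.185 kg/short ton = 37809.3 J/kg
37809.3 J/kg ÷ 1000 J/kJ × 1000 kg/t = 37809.3 kJ/t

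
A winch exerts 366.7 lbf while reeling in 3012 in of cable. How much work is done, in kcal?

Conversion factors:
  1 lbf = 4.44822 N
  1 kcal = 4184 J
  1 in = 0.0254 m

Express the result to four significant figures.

366.7 lbf × 4.44822 → 1631.16 N
3012 in × 0.0254 → 76.5048 m
W = F × d = 1631.16 N × 76.5048 m = 124792 J
124792 J ÷ (4184 J/kcal) = 29.826 kcal

29.83 kcal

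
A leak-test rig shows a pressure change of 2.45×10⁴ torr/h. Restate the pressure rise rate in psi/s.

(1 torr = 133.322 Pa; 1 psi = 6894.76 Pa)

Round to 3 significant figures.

0.132 psi/s

2.45×10⁴ torr/h × 133.322 Pa/torr ÷ 3600 s/h = 907.33 Pa/s
907.33 Pa/s ÷ 6894.76 Pa/psi = 0.131597 psi/s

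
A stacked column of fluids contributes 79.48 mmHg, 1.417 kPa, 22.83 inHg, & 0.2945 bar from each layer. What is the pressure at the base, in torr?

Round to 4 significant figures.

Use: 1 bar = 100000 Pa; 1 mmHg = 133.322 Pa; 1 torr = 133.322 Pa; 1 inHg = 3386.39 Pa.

890.9 torr

79.48 mmHg × 133.322 → 10596.4 Pa
1.417 kPa × 1000 → 1417 Pa
22.83 inHg × 3386.39 → 77311.3 Pa
0.2945 bar × 100000 → 29450 Pa
Sum: 10596.4 + 1417 + 77311.3 + 29450 = 118775 Pa
In torr: 118775 / 133.322 = 890.888 torr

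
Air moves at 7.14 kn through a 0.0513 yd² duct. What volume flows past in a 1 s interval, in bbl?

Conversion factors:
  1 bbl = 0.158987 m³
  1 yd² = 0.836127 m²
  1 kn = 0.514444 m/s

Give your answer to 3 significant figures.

7.14 kn × 0.514444 = 3.67313 m/s
0.0513 yd² × 0.836127 = 0.0428933 m²
V = v × A × t = 3.67313 m/s × 0.0428933 m² × 1 s = 0.157553 m³
0.157553 m³ ÷ (0.158987 m³/bbl) = 0.99098 bbl

0.991 bbl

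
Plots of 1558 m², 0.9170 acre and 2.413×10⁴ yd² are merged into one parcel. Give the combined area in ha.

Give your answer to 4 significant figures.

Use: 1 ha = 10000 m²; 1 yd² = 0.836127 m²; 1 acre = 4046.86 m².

1558 m² (already m²)
0.9170 acre × 4046.86 = 3710.97 m²
2.413×10⁴ yd² × 0.836127 = 20175.7 m²
Combined: 1558 + 3710.97 + 20175.7 = 25444.7 m²
In ha: 25444.7 / 10000 = 2.54447 ha

2.544 ha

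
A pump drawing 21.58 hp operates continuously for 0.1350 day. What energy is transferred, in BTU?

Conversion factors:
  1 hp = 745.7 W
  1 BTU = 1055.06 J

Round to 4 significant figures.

21.58 hp × 745.7 → 16092.2 W
0.1350 day × 86400 → 11664 s
E = P × t = 16092.2 W × 11664 s = 1.87699×10⁸ J
1.87699×10⁸ J ÷ (1055.06 J/BTU) = 177904 BTU

1.779×10⁵ BTU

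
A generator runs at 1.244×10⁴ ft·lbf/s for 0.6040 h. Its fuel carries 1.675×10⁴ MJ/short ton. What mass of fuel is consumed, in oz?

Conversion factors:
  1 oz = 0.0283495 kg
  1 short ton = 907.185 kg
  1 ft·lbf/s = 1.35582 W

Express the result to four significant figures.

1.244×10⁴ ft·lbf/s → 16866.4 W
0.6040 h → 2174.4 s
E = P × t = 16866.4 × 2174.4 = 3.66743×10⁷ J
1.675×10⁴ MJ/short ton → 1.84637×10⁷ J/kg
m = E / e_s = 3.66743×10⁷ / 1.84637×10⁷ = 1.98629 kg
In oz: 1.98629 / 0.0283495 = 70.0644 oz

70.06 oz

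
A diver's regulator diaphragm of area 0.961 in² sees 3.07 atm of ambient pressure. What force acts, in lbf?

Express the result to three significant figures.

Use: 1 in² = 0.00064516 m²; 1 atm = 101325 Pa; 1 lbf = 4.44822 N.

3.07 atm × 101325 → 311068 Pa
0.961 in² × 0.00064516 → 6.19999×10⁻⁴ m²
F = P × A = 311068 Pa × 6.19999×10⁻⁴ m² = 192.862 N
192.862 N ÷ (4.44822 N/lbf) = 43.3571 lbf

43.4 lbf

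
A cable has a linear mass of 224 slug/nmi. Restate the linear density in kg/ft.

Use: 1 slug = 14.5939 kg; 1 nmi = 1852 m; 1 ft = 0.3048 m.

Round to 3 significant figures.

0.538 kg/ft

224 slug/nmi × 14.5939 kg/slug ÷ 1852 m/nmi = 1.76514 kg/m
1.76514 kg/m × 0.3048 m/ft = 0.538015 kg/ft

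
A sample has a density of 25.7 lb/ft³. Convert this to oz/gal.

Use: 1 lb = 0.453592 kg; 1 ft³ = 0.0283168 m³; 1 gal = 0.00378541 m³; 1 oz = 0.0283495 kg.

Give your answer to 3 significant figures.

55.0 oz/gal

25.7 lb/ft³ × 0.453592 kg/lb ÷ 0.0283168 m³/ft³ = 411.675 kg/m³
411.675 kg/m³ ÷ 0.0283495 kg/oz × 0.00378541 m³/gal = 54.9695 oz/gal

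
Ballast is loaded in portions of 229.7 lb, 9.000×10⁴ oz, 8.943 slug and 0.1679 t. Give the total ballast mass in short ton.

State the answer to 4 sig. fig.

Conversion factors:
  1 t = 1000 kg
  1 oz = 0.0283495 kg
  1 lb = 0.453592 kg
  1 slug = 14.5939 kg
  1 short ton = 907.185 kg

3.256 short ton

229.7 lb × 0.453592 → 104.19 kg
9.000×10⁴ oz × 0.0283495 → 2551.46 kg
8.943 slug × 14.5939 → 130.513 kg
0.1679 t × 1000 → 167.9 kg
Sum: 104.19 + 2551.46 + 130.513 + 167.9 = 2954.06 kg
In short ton: 2954.06 / 907.185 = 3.25629 short ton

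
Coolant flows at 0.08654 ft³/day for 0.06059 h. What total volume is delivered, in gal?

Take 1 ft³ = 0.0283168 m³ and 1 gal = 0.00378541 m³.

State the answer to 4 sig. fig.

0.001634 gal

0.08654 ft³/day → 2.83627×10⁻⁸ m³/s
0.06059 h → 218.124 s
V = Q × t = 2.83627×10⁻⁸ × 218.124 = 6.18659×10⁻⁶ m³
In gal: 6.18659×10⁻⁶ / 0.00378541 = 0.00163432 gal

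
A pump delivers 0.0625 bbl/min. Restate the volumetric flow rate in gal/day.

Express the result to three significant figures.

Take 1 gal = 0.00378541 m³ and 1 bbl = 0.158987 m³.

0.0625 bbl/min × 0.158987 m³/bbl ÷ 60 s/min = 1.65611×10⁻⁴ m³/s
1.65611×10⁻⁴ m³/s ÷ 0.00378541 m³/gal × 86400 s/day = 3779.98 gal/day

3780 gal/day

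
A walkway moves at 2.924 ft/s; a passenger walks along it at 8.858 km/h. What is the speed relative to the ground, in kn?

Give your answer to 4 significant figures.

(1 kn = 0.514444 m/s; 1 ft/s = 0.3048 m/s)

6.515 kn

2.924 ft/s × 0.3048 → 0.891235 m/s
8.858 km/h × (1/3.6) → 2.46056 m/s
Total: 0.891235 + 2.46056 = 3.3518 m/s
In kn: 3.3518 / 0.514444 = 6.51538 kn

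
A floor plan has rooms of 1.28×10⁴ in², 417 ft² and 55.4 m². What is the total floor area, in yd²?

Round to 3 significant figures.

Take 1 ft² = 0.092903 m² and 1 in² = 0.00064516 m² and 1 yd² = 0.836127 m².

122 yd²

1.28×10⁴ in² × 0.00064516 → 8.25805 m²
417 ft² × 0.092903 → 38.7406 m²
55.4 m² (already m²)
Sum: 8.25805 + 38.7406 + 55.4 = 102.399 m²
In yd²: 102.399 / 0.836127 = 122.468 yd²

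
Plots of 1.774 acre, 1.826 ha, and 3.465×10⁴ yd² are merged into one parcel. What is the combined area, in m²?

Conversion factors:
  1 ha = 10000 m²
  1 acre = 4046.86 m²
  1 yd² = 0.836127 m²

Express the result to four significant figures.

5.441×10⁴ m²

1.774 acre × 4046.86 = 7179.13 m²
1.826 ha × 10000 = 18260 m²
3.465×10⁴ yd² × 0.836127 = 28971.8 m²
Combined: 7179.13 + 18260 + 28971.8 = 54410.9 m²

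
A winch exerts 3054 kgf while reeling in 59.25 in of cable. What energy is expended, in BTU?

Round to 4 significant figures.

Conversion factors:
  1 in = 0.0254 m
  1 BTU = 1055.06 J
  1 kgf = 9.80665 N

42.72 BTU

3054 kgf × 9.80665 → 29949.5 N
59.25 in × 0.0254 → 1.50495 m
W = F × d = 29949.5 N × 1.50495 m = 45072.5 J
45072.5 J ÷ (1055.06 J/BTU) = 42.7203 BTU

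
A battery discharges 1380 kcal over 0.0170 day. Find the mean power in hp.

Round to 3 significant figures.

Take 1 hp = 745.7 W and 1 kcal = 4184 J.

1380 kcal × 4184 → 5.77392×10⁶ J
0.0170 day × 86400 → 1468.8 s
P = E / t = 5.77392×10⁶ J / 1468.8 s = 3931.05 W
3931.05 W ÷ (745.7 W/hp) = 5.27162 hp

5.27 hp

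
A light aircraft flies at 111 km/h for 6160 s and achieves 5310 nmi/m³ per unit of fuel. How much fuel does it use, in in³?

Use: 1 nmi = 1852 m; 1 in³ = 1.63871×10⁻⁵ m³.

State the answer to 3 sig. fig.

111 km/h → 30.8333 m/s
d = v × t = 30.8333 × 6160 = 189933 m
5310 nmi/m³ → 9.83412×10⁶ m/m³
V = d / (distance per unit fuel) = 189933 / 9.83412×10⁶ = 0.0193137 m³
In in³: 0.0193137 / 1.63871×10⁻⁵ = 1178.59 in³

1180 in³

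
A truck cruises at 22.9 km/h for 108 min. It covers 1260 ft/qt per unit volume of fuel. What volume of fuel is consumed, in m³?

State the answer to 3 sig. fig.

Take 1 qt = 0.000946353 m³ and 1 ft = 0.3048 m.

0.102 m³

22.9 km/h → 6.36111 m/s
108 min → 6480 s
d = v × t = 6.36111 × 6480 = 41220 m
1260 ft/qt → 405819 m/m³
V = d / (distance per unit fuel) = 41220 / 405819 = 0.101572 m³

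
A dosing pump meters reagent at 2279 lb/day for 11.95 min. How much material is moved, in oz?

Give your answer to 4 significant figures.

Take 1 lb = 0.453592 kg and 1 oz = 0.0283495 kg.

302.6 oz

2279 lb/day → 0.0119645 kg/s
11.95 min → 717 s
m = ṁ × t = 0.0119645 × 717 = 8.57855 kg
In oz: 8.57855 / 0.0283495 = 302.6 oz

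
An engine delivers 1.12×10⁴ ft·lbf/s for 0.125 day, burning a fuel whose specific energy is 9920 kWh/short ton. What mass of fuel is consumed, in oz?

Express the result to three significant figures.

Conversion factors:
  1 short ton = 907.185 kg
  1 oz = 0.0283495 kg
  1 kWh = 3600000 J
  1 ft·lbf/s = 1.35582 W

1.12×10⁴ ft·lbf/s → 15185.2 W
0.125 day → 10800 s
E = P × t = 15185.2 × 10800 = 1.64×10⁸ J
9920 kWh/short ton → 3.93657×10⁷ J/kg
m = E / e_s = 1.64×10⁸ / 3.93657×10⁷ = 4.16606 kg
In oz: 4.16606 / 0.0283495 = 146.954 oz

147 oz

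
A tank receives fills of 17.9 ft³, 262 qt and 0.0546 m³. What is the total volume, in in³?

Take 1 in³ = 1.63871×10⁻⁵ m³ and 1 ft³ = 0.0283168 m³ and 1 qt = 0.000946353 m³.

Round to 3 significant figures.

4.94×10⁴ in³

17.9 ft³ × 0.0283168 = 0.506871 m³
262 qt × 0.000946353 = 0.247944 m³
0.0546 m³ (already m³)
Sum: 0.506871 + 0.247944 + 0.0546 = 0.809415 m³
In in³: 0.809415 / 1.63871×10⁻⁵ = 49393.4 in³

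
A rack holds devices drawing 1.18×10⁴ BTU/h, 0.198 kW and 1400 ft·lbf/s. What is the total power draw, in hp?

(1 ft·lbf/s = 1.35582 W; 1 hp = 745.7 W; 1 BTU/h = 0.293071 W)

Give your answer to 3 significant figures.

1.18×10⁴ BTU/h × 0.293071 → 3458.24 W
0.198 kW × 1000 → 198 W
1400 ft·lbf/s × 1.35582 → 1898.15 W
Sum: 3458.24 + 198 + 1898.15 = 5554.39 W
In hp: 5554.39 / 745.7 = 7.44856 hp

7.45 hp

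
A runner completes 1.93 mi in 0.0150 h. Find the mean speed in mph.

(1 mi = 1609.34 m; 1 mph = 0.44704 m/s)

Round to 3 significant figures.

1.93 mi × 1609.34 = 3106.03 m
0.0150 h × 3600 = 54 s
v = d / t = 3106.03 m / 54 s = 57.5191 m/s
57.5191 m/s ÷ (0.44704 m/s/mph) = 128.667 mph

129 mph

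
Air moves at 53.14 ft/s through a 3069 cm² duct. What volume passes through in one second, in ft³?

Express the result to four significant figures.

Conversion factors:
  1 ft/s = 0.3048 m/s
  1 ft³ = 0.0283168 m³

175.5 ft³

53.14 ft/s × 0.3048 → 16.1971 m/s
3069 cm² × 0.0001 → 0.3069 m²
V = v × A × t = 16.1971 m/s × 0.3069 m² × 1 s = 4.97089 m³
4.97089 m³ ÷ (0.0283168 m³/ft³) = 175.546 ft³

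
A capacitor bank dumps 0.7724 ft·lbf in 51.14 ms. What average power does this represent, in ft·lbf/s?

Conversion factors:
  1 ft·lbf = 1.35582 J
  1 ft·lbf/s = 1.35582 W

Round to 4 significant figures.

0.7724 ft·lbf × 1.35582 = 1.04724 J
51.14 ms × 0.001 = 0.05114 s
P = E / t = 1.04724 J / 0.05114 s = 20.4779 W
20.4779 W ÷ (1.35582 W/ft·lbf/s) = 15.1037 ft·lbf/s

15.10 ft·lbf/s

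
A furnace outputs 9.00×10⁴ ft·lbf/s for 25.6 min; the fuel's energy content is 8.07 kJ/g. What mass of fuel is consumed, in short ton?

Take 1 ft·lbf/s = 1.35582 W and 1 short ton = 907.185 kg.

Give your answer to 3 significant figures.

0.0256 short ton

9.00×10⁴ ft·lbf/s → 122024 W
25.6 min → 1536 s
E = P × t = 122024 × 1536 = 1.87429×10⁸ J
8.07 kJ/g → 8.07×10⁶ J/kg
m = E / e_s = 1.87429×10⁸ / 8.07×10⁶ = 23.2254 kg
In short ton: 23.2254 / 907.185 = 0.0256016 short ton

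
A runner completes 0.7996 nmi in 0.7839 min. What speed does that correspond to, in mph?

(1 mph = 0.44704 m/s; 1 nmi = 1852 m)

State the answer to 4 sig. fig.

0.7996 nmi × 1852 = 1480.86 m
0.7839 min × 60 = 47.034 s
v = d / t = 1480.86 m / 47.034 s = 31.4849 m/s
31.4849 m/s ÷ (0.44704 m/s/mph) = 70.4297 mph

70.43 mph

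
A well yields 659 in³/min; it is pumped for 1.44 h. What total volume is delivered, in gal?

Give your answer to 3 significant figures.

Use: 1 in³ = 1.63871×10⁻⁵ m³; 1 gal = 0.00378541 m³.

659 in³/min → 1.79985×10⁻⁴ m³/s
1.44 h → 5184 s
V = Q × t = 1.79985×10⁻⁴ × 5184 = 0.933042 m³
In gal: 0.933042 / 0.00378541 = 246.484 gal

246 gal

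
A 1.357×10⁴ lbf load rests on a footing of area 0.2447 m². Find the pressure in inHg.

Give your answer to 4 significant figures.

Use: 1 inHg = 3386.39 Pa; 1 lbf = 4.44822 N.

1.357×10⁴ lbf × 4.44822 = 60362.3 N
P = F / A = 60362.3 N / 0.2447 m² = 246679 Pa
246679 Pa ÷ (3386.39 Pa/inHg) = 72.8442 inHg

72.84 inHg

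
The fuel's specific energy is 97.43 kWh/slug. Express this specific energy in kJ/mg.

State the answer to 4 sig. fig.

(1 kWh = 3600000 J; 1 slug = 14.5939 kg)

97.43 kWh/slug × 3600000 J/kWh ÷ 14.5939 kg/slug = 2.40339×10⁷ J/kg
2.40339×10⁷ J/kg ÷ 1000 J/kJ × 10⁻⁶ kg/mg = 0.0240339 kJ/mg

0.02403 kJ/mg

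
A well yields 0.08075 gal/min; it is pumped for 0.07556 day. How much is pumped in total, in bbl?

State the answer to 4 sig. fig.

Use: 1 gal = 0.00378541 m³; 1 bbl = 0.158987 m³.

0.08075 gal/min → 5.09453×10⁻⁶ m³/s
0.07556 day → 6528.38 s
V = Q × t = 5.09453×10⁻⁶ × 6528.38 = 0.033259 m³
In bbl: 0.033259 / 0.158987 = 0.209193 bbl

0.2092 bbl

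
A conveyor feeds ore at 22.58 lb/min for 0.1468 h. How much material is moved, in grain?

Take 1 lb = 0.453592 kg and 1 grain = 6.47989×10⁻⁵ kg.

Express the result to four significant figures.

1.392×10⁶ grain

22.58 lb/min → 0.170702 kg/s
0.1468 h → 528.48 s
m = ṁ × t = 0.170702 × 528.48 = 90.2126 kg
In grain: 90.2126 / 6.47989×10⁻⁵ = 1.39219×10⁶ grain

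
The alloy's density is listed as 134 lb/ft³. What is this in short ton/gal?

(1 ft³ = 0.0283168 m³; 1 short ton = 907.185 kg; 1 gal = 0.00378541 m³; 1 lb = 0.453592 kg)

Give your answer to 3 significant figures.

0.00896 short ton/gal

134 lb/ft³ × 0.453592 kg/lb ÷ 0.0283168 m³/ft³ = 2146.48 kg/m³
2146.48 kg/m³ ÷ 907.185 kg/short ton × 0.00378541 m³/gal = 0.00895662 short ton/gal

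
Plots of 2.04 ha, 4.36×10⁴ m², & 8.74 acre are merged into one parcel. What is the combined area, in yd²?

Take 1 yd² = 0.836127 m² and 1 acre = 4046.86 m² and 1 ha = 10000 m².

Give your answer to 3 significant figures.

1.19×10⁵ yd²

2.04 ha × 10000 → 20400 m²
4.36×10⁴ m² (already m²)
8.74 acre × 4046.86 → 35369.6 m²
Combined: 20400 + 43600 + 35369.6 = 99369.6 m²
In yd²: 99369.6 / 0.836127 = 118845 yd²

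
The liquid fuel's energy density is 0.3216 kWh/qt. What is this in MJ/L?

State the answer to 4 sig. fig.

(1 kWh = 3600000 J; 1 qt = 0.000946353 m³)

0.3216 kWh/qt × 3600000 J/kWh ÷ 0.000946353 m³/qt = 1.22339×10⁹ J/m³
1.22339×10⁹ J/m³ ÷ 1000000 J/MJ × 0.001 m³/L = 1.22339 MJ/L

1.223 MJ/L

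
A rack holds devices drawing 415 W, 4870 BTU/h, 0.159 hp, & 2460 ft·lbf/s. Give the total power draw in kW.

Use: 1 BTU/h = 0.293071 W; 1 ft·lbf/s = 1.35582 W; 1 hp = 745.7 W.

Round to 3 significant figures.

5.30 kW

415 W (already W)
4870 BTU/h × 0.293071 = 1427.26 W
0.159 hp × 745.7 = 118.566 W
2460 ft·lbf/s × 1.35582 = 3335.32 W
Total: 415 + 1427.26 + 118.566 + 3335.32 = 5296.15 W
In kW: 5296.15 / 1000 = 5.29615 kW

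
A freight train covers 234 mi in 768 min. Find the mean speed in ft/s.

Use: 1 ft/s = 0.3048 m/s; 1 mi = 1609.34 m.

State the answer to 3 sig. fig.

26.8 ft/s

234 mi × 1609.34 = 376586 m
768 min × 60 = 46080 s
v = d / t = 376586 m / 46080 s = 8.17244 m/s
8.17244 m/s ÷ (0.3048 m/s/ft/s) = 26.8125 ft/s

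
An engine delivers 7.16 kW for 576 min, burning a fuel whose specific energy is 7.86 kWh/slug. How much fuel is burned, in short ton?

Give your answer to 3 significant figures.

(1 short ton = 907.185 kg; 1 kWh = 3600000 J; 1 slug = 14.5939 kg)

7.16 kW → 7160 W
576 min → 34560 s
E = P × t = 7160 × 34560 = 2.4745×10⁸ J
7.86 kWh/slug → 1.93889×10⁶ J/kg
m = E / e_s = 2.4745×10⁸ / 1.93889×10⁶ = 127.625 kg
In short ton: 127.625 / 907.185 = 0.140682 short ton

0.141 short ton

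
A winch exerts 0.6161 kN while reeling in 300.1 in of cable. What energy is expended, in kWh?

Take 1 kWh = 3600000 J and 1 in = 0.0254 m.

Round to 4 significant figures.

0.001305 kWh

0.6161 kN × 1000 = 616.1 N
300.1 in × 0.0254 = 7.62254 m
W = F × d = 616.1 N × 7.62254 m = 4696.25 J
4696.25 J ÷ (3600000 J/kWh) = 0.00130451 kWh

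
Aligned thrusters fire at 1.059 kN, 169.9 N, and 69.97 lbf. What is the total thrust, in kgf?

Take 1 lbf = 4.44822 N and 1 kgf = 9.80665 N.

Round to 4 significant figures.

157.1 kgf

1.059 kN × 1000 = 1059 N
169.9 N (already N)
69.97 lbf × 4.44822 = 311.242 N
Sum: 1059 + 169.9 + 311.242 = 1540.14 N
In kgf: 1540.14 / 9.80665 = 157.051 kgf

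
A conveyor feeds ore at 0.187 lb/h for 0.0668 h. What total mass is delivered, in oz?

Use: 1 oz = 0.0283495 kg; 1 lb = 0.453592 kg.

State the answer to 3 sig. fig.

0.200 oz

0.187 lb/h → 2.35616×10⁻⁵ kg/s
0.0668 h → 240.48 s
m = ṁ × t = 2.35616×10⁻⁵ × 240.48 = 0.00566609 kg
In oz: 0.00566609 / 0.0283495 = 0.199866 oz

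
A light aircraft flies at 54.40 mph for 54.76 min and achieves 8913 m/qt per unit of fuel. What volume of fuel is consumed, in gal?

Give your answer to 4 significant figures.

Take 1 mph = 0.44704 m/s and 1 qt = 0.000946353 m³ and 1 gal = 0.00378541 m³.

54.40 mph → 24.319 m/s
54.76 min → 3285.6 s
d = v × t = 24.319 × 3285.6 = 79902.5 m
8913 m/qt → 9.41826×10⁶ m/m³
V = d / (distance per unit fuel) = 79902.5 / 9.41826×10⁶ = 0.00848379 m³
In gal: 0.00848379 / 0.00378541 = 2.24118 gal

2.241 gal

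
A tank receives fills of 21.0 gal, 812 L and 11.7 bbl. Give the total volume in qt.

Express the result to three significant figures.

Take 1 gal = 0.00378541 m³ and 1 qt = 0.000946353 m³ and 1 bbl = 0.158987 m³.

2910 qt

21.0 gal × 0.00378541 → 0.0794936 m³
812 L × 0.001 → 0.812 m³
11.7 bbl × 0.158987 → 1.86015 m³
Sum: 0.0794936 + 0.812 + 1.86015 = 2.75164 m³
In qt: 2.75164 / 0.000946353 = 2907.63 qt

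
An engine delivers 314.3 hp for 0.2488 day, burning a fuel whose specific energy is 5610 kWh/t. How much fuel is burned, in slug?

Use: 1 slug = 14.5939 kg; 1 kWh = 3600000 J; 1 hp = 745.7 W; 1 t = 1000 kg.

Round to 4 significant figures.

17.09 slug

314.3 hp → 234374 W
0.2488 day → 21496.3 s
E = P × t = 234374 × 21496.3 = 5.03817×10⁹ J
5610 kWh/t → 2.0196×10⁷ J/kg
m = E / e_s = 5.03817×10⁹ / 2.0196×10⁷ = 249.464 kg
In slug: 249.464 / 14.5939 = 17.0937 slug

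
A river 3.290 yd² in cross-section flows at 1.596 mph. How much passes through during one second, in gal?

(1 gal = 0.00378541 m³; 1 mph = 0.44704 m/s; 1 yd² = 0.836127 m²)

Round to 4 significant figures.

518.5 gal

1.596 mph × 0.44704 → 0.713476 m/s
3.290 yd² × 0.836127 → 2.75086 m²
V = v × A × t = 0.713476 m/s × 2.75086 m² × 1 s = 1.96267 m³
1.96267 m³ ÷ (0.00378541 m³/gal) = 518.483 gal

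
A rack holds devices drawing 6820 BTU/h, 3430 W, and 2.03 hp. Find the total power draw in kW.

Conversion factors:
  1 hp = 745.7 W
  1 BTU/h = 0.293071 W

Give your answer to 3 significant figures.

6.94 kW

6820 BTU/h × 0.293071 → 1998.74 W
3430 W (already W)
2.03 hp × 745.7 → 1513.77 W
Sum: 1998.74 + 3430 + 1513.77 = 6942.51 W
In kW: 6942.51 / 1000 = 6.94251 kW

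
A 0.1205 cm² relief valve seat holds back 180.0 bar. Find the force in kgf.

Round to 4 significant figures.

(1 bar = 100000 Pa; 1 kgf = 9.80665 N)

22.12 kgf

180.0 bar × 100000 → 1.8×10⁷ Pa
0.1205 cm² × 0.0001 → 1.205×10⁻⁵ m²
F = P × A = 1.8×10⁷ Pa × 1.205×10⁻⁵ m² = 216.9 N
216.9 N ÷ (9.80665 N/kgf) = 22.1176 kgf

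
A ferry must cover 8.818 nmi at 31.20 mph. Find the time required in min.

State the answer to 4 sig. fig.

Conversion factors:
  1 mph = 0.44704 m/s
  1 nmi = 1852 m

19.51 min

8.818 nmi × 1852 → 16330.9 m
31.20 mph × 0.44704 → 13.9476 m/s
t = d / v = 16330.9 m / 13.9476 m/s = 1170.88 s
1170.88 s ÷ (60 s/min) = 19.5147 min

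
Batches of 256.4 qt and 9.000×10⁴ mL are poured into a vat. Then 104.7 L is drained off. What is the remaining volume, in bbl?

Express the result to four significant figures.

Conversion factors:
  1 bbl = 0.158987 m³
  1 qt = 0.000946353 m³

256.4 qt × 0.000946353 = 0.242645 m³
9.000×10⁴ mL × 10⁻⁶ = 0.09 m³
104.7 L × 0.001 = 0.1047 m³
Net: 0.242645 + 0.09 − 0.1047 = 0.227945 m³
In bbl: 0.227945 / 0.158987 = 1.43373 bbl

1.434 bbl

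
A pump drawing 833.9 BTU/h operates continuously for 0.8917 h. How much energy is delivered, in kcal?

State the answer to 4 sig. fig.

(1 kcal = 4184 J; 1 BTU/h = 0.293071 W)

187.5 kcal

833.9 BTU/h × 0.293071 = 244.392 W
0.8917 h × 3600 = 3210.12 s
E = P × t = 244.392 W × 3210.12 s = 784528 J
784528 J ÷ (4184 J/kcal) = 187.507 kcal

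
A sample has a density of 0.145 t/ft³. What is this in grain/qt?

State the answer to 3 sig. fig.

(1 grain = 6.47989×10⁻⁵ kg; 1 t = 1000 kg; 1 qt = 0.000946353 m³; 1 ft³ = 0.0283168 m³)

0.145 t/ft³ × 1000 kg/t ÷ 0.0283168 m³/ft³ = 5120.64 kg/m³
5120.64 kg/m³ ÷ 6.47989×10⁻⁵ kg/grain × 0.000946353 m³/qt = 74784.2 grain/qt

7.48×10⁴ grain/qt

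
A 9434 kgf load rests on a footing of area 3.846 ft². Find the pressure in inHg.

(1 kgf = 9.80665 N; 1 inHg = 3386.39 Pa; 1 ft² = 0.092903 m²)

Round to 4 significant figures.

76.46 inHg

9434 kgf × 9.80665 = 92515.9 N
3.846 ft² × 0.092903 = 0.357305 m²
P = F / A = 92515.9 N / 0.357305 m² = 258927 Pa
258927 Pa ÷ (3386.39 Pa/inHg) = 76.4611 inHg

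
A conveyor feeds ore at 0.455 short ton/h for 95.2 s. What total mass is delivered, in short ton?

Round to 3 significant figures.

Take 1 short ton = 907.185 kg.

0.455 short ton/h → 0.114658 kg/s
m = ṁ × t = 0.114658 × 95.2 = 10.9154 kg
In short ton: 10.9154 / 907.185 = 0.0120322 short ton

0.0120 short ton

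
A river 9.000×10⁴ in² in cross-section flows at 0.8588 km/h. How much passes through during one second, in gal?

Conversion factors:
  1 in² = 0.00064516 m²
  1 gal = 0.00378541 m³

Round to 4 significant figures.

0.8588 km/h × (1/3.6) = 0.238556 m/s
9.000×10⁴ in² × 0.00064516 = 58.0644 m²
V = v × A × t = 0.238556 m/s × 58.0644 m² × 1 s = 13.8516 m³
13.8516 m³ ÷ (0.00378541 m³/gal) = 3659.21 gal

3659 gal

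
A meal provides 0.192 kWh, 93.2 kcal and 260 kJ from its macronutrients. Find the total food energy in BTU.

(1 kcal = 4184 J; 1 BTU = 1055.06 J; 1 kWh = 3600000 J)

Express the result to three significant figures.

1270 BTU

0.192 kWh × 3600000 = 691200 J
93.2 kcal × 4184 = 389949 J
260 kJ × 1000 = 260000 J
Combined: 691200 + 389949 + 260000 = 1.34115×10⁶ J
In BTU: 1.34115×10⁶ / 1055.06 = 1271.16 BTU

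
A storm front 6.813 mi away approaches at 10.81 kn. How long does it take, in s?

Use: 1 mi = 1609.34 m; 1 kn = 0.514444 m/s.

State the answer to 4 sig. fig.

6.813 mi × 1609.34 → 10964.4 m
10.81 kn × 0.514444 → 5.56114 m/s
t = d / v = 10964.4 m / 5.56114 m/s = 1971.61 s

1972 s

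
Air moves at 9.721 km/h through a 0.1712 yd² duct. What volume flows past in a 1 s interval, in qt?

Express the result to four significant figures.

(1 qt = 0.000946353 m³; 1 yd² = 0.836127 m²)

9.721 km/h × (1/3.6) → 2.70028 m/s
0.1712 yd² × 0.836127 → 0.143145 m²
V = v × A × t = 2.70028 m/s × 0.143145 m² × 1 s = 0.386532 m³
0.386532 m³ ÷ (0.000946353 m³/qt) = 408.444 qt

408.4 qt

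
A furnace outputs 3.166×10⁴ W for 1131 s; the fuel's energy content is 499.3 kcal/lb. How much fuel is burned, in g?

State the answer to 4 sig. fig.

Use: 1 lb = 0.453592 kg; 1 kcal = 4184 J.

E = P × t = 31660 × 1131 = 3.58075×10⁷ J
499.3 kcal/lb → 4.60562×10⁶ J/kg
m = E / e_s = 3.58075×10⁷ / 4.60562×10⁶ = 7.77474 kg
In g: 7.77474 / 0.001 = 7774.74 g

7775 g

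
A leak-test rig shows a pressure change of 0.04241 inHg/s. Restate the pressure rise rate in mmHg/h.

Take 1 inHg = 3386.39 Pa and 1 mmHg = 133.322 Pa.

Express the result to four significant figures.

3878 mmHg/h

0.04241 inHg/s × 3386.39 Pa/inHg = 143.617 Pa/s
143.617 Pa/s ÷ 133.322 Pa/mmHg × 3600 s/h = 3877.99 mmHg/h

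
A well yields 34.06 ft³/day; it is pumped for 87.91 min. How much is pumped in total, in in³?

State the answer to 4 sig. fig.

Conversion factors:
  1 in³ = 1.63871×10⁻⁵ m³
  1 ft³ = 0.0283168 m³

3593 in³

34.06 ft³/day → 1.11628×10⁻⁵ m³/s
87.91 min → 5274.6 s
V = Q × t = 1.11628×10⁻⁵ × 5274.6 = 0.0588793 m³
In in³: 0.0588793 / 1.63871×10⁻⁵ = 3593.03 in³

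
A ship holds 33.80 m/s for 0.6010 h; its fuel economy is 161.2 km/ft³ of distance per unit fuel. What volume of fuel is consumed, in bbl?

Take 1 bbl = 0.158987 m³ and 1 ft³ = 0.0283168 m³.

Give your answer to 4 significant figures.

0.08080 bbl

0.6010 h → 2163.6 s
d = v × t = 33.8 × 2163.6 = 73129.7 m
161.2 km/ft³ → 5.69273×10⁶ m/m³
V = d / (distance per unit fuel) = 73129.7 / 5.69273×10⁶ = 0.0128462 m³
In bbl: 0.0128462 / 0.158987 = 0.0808003 bbl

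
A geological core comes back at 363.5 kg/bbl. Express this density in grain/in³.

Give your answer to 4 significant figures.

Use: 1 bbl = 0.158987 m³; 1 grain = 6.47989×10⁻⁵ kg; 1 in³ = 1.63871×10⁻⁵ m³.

578.2 grain/in³

363.5 kg/bbl ÷ 0.158987 m³/bbl = 2286.35 kg/m³
2286.35 kg/m³ ÷ 6.47989×10⁻⁵ kg/grain × 1.63871×10⁻⁵ m³/in³ = 578.199 grain/in³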